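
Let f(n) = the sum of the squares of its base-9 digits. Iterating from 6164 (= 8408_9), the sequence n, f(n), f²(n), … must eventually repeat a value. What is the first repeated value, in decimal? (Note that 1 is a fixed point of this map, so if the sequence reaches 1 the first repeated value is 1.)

6164 = (8,4,0,8)_9 → 8² + 4² + 0² + 8² = 64 + 16 + 0 + 64 = 144
144 = (1,7,0)_9 → 1² + 7² + 0² = 1 + 49 + 0 = 50
50 = (5,5)_9 → 5² + 5² = 25 + 25 = 50  — 50 already appeared earlier.

50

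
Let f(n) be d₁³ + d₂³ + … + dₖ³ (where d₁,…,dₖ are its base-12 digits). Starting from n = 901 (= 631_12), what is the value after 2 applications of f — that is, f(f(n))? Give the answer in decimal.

901 = (6,3,1)_12 → 244
244 = (1,8,4)_12 → 577

577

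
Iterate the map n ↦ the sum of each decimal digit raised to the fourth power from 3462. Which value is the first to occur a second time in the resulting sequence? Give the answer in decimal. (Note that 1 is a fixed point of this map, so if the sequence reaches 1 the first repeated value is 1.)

8208

3462 → 3⁴ + 4⁴ + 6⁴ + 2⁴ = 1649
1649 → 1⁴ + 6⁴ + 4⁴ + 9⁴ = 8114
8114 → 8⁴ + 1⁴ + 1⁴ + 4⁴ = 4354
4354 → 4⁴ + 3⁴ + 5⁴ + 4⁴ = 1218
1218 → 1⁴ + 2⁴ + 1⁴ + 8⁴ = 4114
4114 → 4⁴ + 1⁴ + 1⁴ + 4⁴ = 514
514 → 5⁴ + 1⁴ + 4⁴ = 882
882 → 8⁴ + 8⁴ + 2⁴ = 8208
8208 → 8⁴ + 2⁴ + 0⁴ + 8⁴ = 8208  — 8208 already appeared earlier.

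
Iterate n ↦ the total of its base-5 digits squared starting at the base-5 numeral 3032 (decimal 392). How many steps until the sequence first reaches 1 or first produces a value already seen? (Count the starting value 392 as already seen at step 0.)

392 = (3,0,3,2)_5 → 22
22 = (4,2)_5 → 20
20 = (4,0)_5 → 16
16 = (3,1)_5 → 10
10 = (2,0)_5 → 4
4 = (4)_5 → 16  — 16 repeats.
That took 6 steps.

6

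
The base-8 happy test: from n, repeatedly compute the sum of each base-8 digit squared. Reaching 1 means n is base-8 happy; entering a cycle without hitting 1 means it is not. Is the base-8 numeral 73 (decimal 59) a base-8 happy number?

59 = (7,3)_8 → 7² + 3² = 58
58 = (7,2)_8 → 7² + 2² = 53
53 = (6,5)_8 → 6² + 5² = 61
61 = (7,5)_8 → 7² + 5² = 74
74 = (1,1,2)_8 → 1² + 1² + 2² = 6
6 = (6)_8 → 6² = 36
36 = (4,4)_8 → 4² + 4² = 32
32 = (4,0)_8 → 4² + 0² = 16
16 = (2,0)_8 → 2² + 0² = 4
4 = (4)_8 → 4² = 16  — 16 already seen; the sequence cycles without reaching 1.

not base-8 happy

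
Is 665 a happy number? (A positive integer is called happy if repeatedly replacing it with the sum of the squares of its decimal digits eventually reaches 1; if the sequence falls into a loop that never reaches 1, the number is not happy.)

665 → 6² + 6² + 5² = 36 + 36 + 25 = 97
97 → 9² + 7² = 81 + 49 = 130
130 → 1² + 3² + 0² = 1 + 9 + 0 = 10
10 → 1² + 0² = 1 + 0 = 1  — reached 1.

happy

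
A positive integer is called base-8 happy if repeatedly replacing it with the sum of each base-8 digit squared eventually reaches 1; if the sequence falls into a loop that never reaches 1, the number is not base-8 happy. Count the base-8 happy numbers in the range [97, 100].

97: 97 → 18 → 8 → 1  (reaches 1)
98: 98 → 21 → 29 → 34 → 20 → 20  (repeats 20)
99: 99 → 26 → 13 → 26  (repeats 26)
100: 100 → 33 → 17 → 5 → 25 → 10 → 5  (repeats 5)
base-8 happy: 97

1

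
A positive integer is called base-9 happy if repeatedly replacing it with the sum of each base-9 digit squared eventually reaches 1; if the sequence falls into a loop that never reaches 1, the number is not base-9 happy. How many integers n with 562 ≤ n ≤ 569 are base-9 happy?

1

562: 562 → 116 → 74 → 68 → 74  (repeats 74)
563: 563 → 125 → 81 → 1  (reaches 1)
564: 564 → 136 → 38 → 20 → 8 → 64 → 50 → 50  (repeats 50)
565: 565 → 149 → 75 → 73 → 65 → 53 → 89 → 65  (repeats 65)
566: 566 → 164 → 8 → 64 → 50 → 50  (repeats 50)
567: 567 → 49 → 41 → 41  (repeats 41)
568: 568 → 50 → 50  (repeats 50)
569: 569 → 53 → 89 → 65 → 53  (repeats 53)
base-9 happy: 563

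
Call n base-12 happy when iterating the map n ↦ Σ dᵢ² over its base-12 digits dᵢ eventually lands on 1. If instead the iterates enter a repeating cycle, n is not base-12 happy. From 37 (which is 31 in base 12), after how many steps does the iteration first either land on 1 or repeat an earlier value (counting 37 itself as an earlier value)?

4

37 = (3,1)_12 → 3² + 1² = 9 + 1 = 10
10 = (10)_12 → 10² = 100
100 = (8,4)_12 → 8² + 4² = 64 + 16 = 80
80 = (6,8)_12 → 6² + 8² = 36 + 64 = 100  — 100 repeats.
That took 4 steps.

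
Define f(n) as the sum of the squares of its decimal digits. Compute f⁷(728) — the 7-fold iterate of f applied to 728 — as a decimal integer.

58

728 → 7² + 2² + 8² = 117
117 → 1² + 1² + 7² = 51
51 → 5² + 1² = 26
26 → 2² + 6² = 40
40 → 4² + 0² = 16
16 → 1² + 6² = 37
37 → 3² + 7² = 58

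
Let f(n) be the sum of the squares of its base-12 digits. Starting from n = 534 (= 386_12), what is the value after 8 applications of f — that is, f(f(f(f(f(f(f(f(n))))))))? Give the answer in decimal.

534 = (3,8,6)_12 → 3² + 8² + 6² = 109
109 = (9,1)_12 → 9² + 1² = 82
82 = (6,10)_12 → 6² + 10² = 136
136 = (11,4)_12 → 11² + 4² = 137
137 = (11,5)_12 → 11² + 5² = 146
146 = (1,0,2)_12 → 1² + 0² + 2² = 5
5 = (5)_12 → 5² = 25
25 = (2,1)_12 → 2² + 1² = 5

5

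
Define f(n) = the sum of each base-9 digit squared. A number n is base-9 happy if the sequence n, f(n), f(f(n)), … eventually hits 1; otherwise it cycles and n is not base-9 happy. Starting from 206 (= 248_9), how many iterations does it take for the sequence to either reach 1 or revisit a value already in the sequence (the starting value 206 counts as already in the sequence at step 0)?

7

206 = (2,4,8)_9 → 2² + 4² + 8² = 4 + 16 + 64 = 84
84 = (1,0,3)_9 → 1² + 0² + 3² = 1 + 0 + 9 = 10
10 = (1,1)_9 → 1² + 1² = 1 + 1 = 2
2 = (2)_9 → 2² = 4
4 = (4)_9 → 4² = 16
16 = (1,7)_9 → 1² + 7² = 1 + 49 = 50
50 = (5,5)_9 → 5² + 5² = 25 + 25 = 50  — 50 repeats.
That took 7 steps.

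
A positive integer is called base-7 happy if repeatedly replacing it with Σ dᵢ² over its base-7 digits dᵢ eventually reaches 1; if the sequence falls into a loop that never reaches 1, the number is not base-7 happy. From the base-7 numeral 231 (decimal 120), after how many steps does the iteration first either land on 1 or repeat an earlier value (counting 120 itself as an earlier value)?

6

120 = (2,3,1)_7 → 14
14 = (2,0)_7 → 4
4 = (4)_7 → 16
16 = (2,2)_7 → 8
8 = (1,1)_7 → 2
2 = (2)_7 → 4  — 4 repeats.
That took 6 steps.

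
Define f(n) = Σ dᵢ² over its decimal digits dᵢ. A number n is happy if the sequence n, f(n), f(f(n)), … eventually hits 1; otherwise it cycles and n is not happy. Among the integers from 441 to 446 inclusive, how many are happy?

441: 441 → 33 → 18 → 65 → 61 → 37 → 58 → 89 → 145 → 42 → 20 → 4 → 16 → 37  (repeats 37)
442: 442 → 36 → 45 → 41 → 17 → 50 → 25 → 29 → 85 → 89 → 145 → 42 → 20 → 4 → 16 → 37 → 58 → 89  (repeats 89)
443: 443 → 41 → 17 → 50 → 25 → 29 → 85 → 89 → 145 → 42 → 20 → 4 → 16 → 37 → 58 → 89  (repeats 89)
444: 444 → 48 → 80 → 64 → 52 → 29 → 85 → 89 → 145 → 42 → 20 → 4 → 16 → 37 → 58 → 89  (repeats 89)
445: 445 → 57 → 74 → 65 → 61 → 37 → 58 → 89 → 145 → 42 → 20 → 4 → 16 → 37  (repeats 37)
446: 446 → 68 → 100 → 1  (reaches 1)
happy: 446

1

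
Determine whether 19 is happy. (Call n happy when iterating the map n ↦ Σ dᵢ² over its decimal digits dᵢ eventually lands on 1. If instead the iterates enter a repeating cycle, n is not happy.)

happy

19 → 1² + 9² = 1 + 81 = 82
82 → 8² + 2² = 64 + 4 = 68
68 → 6² + 8² = 36 + 64 = 100
100 → 1² + 0² + 0² = 1 + 0 + 0 = 1  — reached 1.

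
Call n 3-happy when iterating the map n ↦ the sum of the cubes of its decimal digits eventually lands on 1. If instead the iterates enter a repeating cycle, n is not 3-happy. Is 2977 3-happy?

2977 → 1423
1423 → 100
100 → 1  — reached 1.

3-happy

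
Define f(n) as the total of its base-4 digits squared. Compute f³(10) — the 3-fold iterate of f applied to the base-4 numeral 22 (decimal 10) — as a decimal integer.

10 = (2,2)_4 → 2² + 2² = 8
8 = (2,0)_4 → 2² + 0² = 4
4 = (1,0)_4 → 1² + 0² = 1

1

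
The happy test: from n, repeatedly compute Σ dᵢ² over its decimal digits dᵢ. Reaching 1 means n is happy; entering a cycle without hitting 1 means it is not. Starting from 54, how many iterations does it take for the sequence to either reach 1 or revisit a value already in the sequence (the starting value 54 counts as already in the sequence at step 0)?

54 → 5² + 4² = 41
41 → 4² + 1² = 17
17 → 1² + 7² = 50
50 → 5² + 0² = 25
25 → 2² + 5² = 29
29 → 2² + 9² = 85
85 → 8² + 5² = 89
89 → 8² + 9² = 145
145 → 1² + 4² + 5² = 42
42 → 4² + 2² = 20
20 → 2² + 0² = 4
4 → 4² = 16
16 → 1² + 6² = 37
37 → 3² + 7² = 58
58 → 5² + 8² = 89  — 89 repeats.
That took 15 steps.

15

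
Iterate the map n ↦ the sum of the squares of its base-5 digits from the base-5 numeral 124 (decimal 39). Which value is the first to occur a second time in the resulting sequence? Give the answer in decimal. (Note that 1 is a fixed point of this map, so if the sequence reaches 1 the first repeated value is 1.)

13

39 = (1,2,4)_5 → 1² + 2² + 4² = 21
21 = (4,1)_5 → 4² + 1² = 17
17 = (3,2)_5 → 3² + 2² = 13
13 = (2,3)_5 → 2² + 3² = 13  — 13 already appeared earlier.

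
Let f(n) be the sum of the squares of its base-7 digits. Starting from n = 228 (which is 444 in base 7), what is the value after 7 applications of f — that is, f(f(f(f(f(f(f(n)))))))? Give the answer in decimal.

228 = (4,4,4)_7 → 4² + 4² + 4² = 16 + 16 + 16 = 48
48 = (6,6)_7 → 6² + 6² = 36 + 36 = 72
72 = (1,3,2)_7 → 1² + 3² + 2² = 1 + 9 + 4 = 14
14 = (2,0)_7 → 2² + 0² = 4 + 0 = 4
4 = (4)_7 → 4² = 16
16 = (2,2)_7 → 2² + 2² = 4 + 4 = 8
8 = (1,1)_7 → 1² + 1² = 1 + 1 = 2

2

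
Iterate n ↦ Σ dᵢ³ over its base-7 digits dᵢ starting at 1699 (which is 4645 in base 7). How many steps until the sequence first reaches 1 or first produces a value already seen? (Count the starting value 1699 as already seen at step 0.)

1699 = (4,6,4,5)_7 → 4³ + 6³ + 4³ + 5³ = 64 + 216 + 64 + 125 = 469
469 = (1,2,4,0)_7 → 1³ + 2³ + 4³ + 0³ = 1 + 8 + 64 + 0 = 73
73 = (1,3,3)_7 → 1³ + 3³ + 3³ = 1 + 27 + 27 = 55
55 = (1,0,6)_7 → 1³ + 0³ + 6³ = 1 + 0 + 216 = 217
217 = (4,3,0)_7 → 4³ + 3³ + 0³ = 64 + 27 + 0 = 91
91 = (1,6,0)_7 → 1³ + 6³ + 0³ = 1 + 216 + 0 = 217  — 217 repeats.
That took 6 steps.

6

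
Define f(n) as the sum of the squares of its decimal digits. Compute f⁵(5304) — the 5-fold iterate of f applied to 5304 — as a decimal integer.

89

5304 → 5² + 3² + 0² + 4² = 25 + 9 + 0 + 16 = 50
50 → 5² + 0² = 25 + 0 = 25
25 → 2² + 5² = 4 + 25 = 29
29 → 2² + 9² = 4 + 81 = 85
85 → 8² + 5² = 64 + 25 = 89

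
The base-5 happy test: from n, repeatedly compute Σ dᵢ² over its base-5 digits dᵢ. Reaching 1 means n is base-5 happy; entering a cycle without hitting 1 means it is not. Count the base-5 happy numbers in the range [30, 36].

30: 30 → 2 → 4 → 16 → 10 → 4  (repeats 4)
31: 31 → 3 → 9 → 17 → 13 → 13  (repeats 13)
32: 32 → 6 → 2 → 4 → 16 → 10 → 4  (repeats 4)
33: 33 → 11 → 5 → 1  (reaches 1)
34: 34 → 18 → 18  (repeats 18)
35: 35 → 5 → 1  (reaches 1)
36: 36 → 6 → 2 → 4 → 16 → 10 → 4  (repeats 4)
base-5 happy: 33, 35

2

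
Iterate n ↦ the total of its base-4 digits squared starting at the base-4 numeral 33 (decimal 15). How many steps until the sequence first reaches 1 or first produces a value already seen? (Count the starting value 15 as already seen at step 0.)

15 = (3,3)_4 → 18
18 = (1,0,2)_4 → 5
5 = (1,1)_4 → 2
2 = (2)_4 → 4
4 = (1,0)_4 → 1  — reached 1.
That took 5 steps.

5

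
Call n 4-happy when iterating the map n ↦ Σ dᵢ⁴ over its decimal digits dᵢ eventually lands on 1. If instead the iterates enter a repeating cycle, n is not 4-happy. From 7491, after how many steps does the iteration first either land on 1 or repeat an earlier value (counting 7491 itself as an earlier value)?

7491 → 9219
9219 → 13139
13139 → 6725
6725 → 4338
4338 → 4514
4514 → 1138
1138 → 4179
4179 → 9219  — 9219 repeats.
That took 8 steps.

8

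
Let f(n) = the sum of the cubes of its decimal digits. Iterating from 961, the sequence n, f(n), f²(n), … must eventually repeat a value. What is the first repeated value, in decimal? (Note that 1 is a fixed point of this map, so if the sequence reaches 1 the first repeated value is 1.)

370

961 → 9³ + 6³ + 1³ = 729 + 216 + 1 = 946
946 → 9³ + 4³ + 6³ = 729 + 64 + 216 = 1009
1009 → 1³ + 0³ + 0³ + 9³ = 1 + 0 + 0 + 729 = 730
730 → 7³ + 3³ + 0³ = 343 + 27 + 0 = 370
370 → 3³ + 7³ + 0³ = 27 + 343 + 0 = 370  — 370 already appeared earlier.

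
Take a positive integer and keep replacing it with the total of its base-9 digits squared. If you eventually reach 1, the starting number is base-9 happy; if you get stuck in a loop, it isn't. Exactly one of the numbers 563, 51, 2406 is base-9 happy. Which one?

563

563: 563 → 125 → 81 → 1  — reaches 1 (base-9 happy)
51: 51 → 61 → 85 → 17 → 65 → 53 → 89 → 65  — repeats 65 (not base-9 happy)
2406: 2406 → 58 → 52 → 74 → 68 → 74  — repeats 74 (not base-9 happy)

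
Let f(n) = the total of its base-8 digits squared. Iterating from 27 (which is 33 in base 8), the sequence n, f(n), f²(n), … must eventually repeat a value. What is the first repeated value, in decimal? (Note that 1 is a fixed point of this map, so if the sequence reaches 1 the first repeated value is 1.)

27 = (3,3)_8 → 3² + 3² = 9 + 9 = 18
18 = (2,2)_8 → 2² + 2² = 4 + 4 = 8
8 = (1,0)_8 → 1² + 0² = 1 + 0 = 1  — reached the fixed point 1.
1 → 1, so 1 is the first repeated value.

1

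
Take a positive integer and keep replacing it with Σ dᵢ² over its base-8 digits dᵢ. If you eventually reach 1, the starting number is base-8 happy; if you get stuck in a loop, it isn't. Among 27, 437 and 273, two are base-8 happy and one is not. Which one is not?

27: 27 → 18 → 8 → 1  — reaches 1 (base-8 happy)
437: 437 → 97 → 18 → 8 → 1  — reaches 1 (base-8 happy)
273: 273 → 21 → 29 → 34 → 20 → 20  — repeats 20 (not base-8 happy)

273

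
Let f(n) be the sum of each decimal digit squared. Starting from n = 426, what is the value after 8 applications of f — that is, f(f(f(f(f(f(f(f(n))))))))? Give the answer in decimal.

426 → 4² + 2² + 6² = 16 + 4 + 36 = 56
56 → 5² + 6² = 25 + 36 = 61
61 → 6² + 1² = 36 + 1 = 37
37 → 3² + 7² = 9 + 49 = 58
58 → 5² + 8² = 25 + 64 = 89
89 → 8² + 9² = 64 + 81 = 145
145 → 1² + 4² + 5² = 1 + 16 + 25 = 42
42 → 4² + 2² = 16 + 4 = 20

20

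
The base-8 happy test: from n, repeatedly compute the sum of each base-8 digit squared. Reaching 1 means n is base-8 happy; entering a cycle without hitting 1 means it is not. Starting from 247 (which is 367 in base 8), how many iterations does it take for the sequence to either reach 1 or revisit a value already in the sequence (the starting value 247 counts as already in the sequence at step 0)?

247 = (3,6,7)_8 → 3² + 6² + 7² = 9 + 36 + 49 = 94
94 = (1,3,6)_8 → 1² + 3² + 6² = 1 + 9 + 36 = 46
46 = (5,6)_8 → 5² + 6² = 25 + 36 = 61
61 = (7,5)_8 → 7² + 5² = 49 + 25 = 74
74 = (1,1,2)_8 → 1² + 1² + 2² = 1 + 1 + 4 = 6
6 = (6)_8 → 6² = 36
36 = (4,4)_8 → 4² + 4² = 16 + 16 = 32
32 = (4,0)_8 → 4² + 0² = 16 + 0 = 16
16 = (2,0)_8 → 2² + 0² = 4 + 0 = 4
4 = (4)_8 → 4² = 16  — 16 repeats.
That took 10 steps.

10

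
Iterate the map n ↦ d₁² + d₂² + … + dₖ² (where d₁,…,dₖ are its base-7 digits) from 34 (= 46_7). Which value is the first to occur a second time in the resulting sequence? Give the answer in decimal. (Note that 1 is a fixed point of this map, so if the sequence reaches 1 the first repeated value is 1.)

10

34 = (4,6)_7 → 4² + 6² = 52
52 = (1,0,3)_7 → 1² + 0² + 3² = 10
10 = (1,3)_7 → 1² + 3² = 10  — 10 already appeared earlier.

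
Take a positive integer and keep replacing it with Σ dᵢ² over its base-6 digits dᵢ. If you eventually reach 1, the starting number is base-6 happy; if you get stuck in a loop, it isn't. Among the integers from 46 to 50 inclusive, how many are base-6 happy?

1

46: 46 → 18 → 9 → 10 → 17 → 29 → 41 → 26 → 20 → 13 → 5 → 25 → 17  (repeats 17)
47: 47 → 27 → 25 → 17 → 29 → 41 → 26 → 20 → 13 → 5 → 25  (repeats 25)
48: 48 → 5 → 25 → 17 → 29 → 41 → 26 → 20 → 13 → 5  (repeats 5)
49: 49 → 6 → 1  (reaches 1)
50: 50 → 9 → 10 → 17 → 29 → 41 → 26 → 20 → 13 → 5 → 25 → 17  (repeats 17)
base-6 happy: 49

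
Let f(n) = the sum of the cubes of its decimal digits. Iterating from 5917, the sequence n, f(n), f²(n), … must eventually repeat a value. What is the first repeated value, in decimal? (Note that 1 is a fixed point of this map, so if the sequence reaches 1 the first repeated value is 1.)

5917 → 5³ + 9³ + 1³ + 7³ = 1198
1198 → 1³ + 1³ + 9³ + 8³ = 1243
1243 → 1³ + 2³ + 4³ + 3³ = 100
100 → 1³ + 0³ + 0³ = 1  — reached the fixed point 1.
1 → 1, so 1 is the first repeated value.

1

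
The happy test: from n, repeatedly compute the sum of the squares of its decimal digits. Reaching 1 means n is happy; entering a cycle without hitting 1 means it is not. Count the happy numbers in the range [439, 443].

1

439: 439 → 106 → 37 → 58 → 89 → 145 → 42 → 20 → 4 → 16 → 37  (repeats 37)
440: 440 → 32 → 13 → 10 → 1  (reaches 1)
441: 441 → 33 → 18 → 65 → 61 → 37 → 58 → 89 → 145 → 42 → 20 → 4 → 16 → 37  (repeats 37)
442: 442 → 36 → 45 → 41 → 17 → 50 → 25 → 29 → 85 → 89 → 145 → 42 → 20 → 4 → 16 → 37 → 58 → 89  (repeats 89)
443: 443 → 41 → 17 → 50 → 25 → 29 → 85 → 89 → 145 → 42 → 20 → 4 → 16 → 37 → 58 → 89  (repeats 89)
happy: 440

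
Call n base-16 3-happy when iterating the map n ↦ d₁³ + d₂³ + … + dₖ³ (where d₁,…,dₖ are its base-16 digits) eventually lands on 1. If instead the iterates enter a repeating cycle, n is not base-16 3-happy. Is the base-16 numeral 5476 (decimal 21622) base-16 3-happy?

base-16 3-happy

21622 = (5,4,7,6)_16 → 5³ + 4³ + 7³ + 6³ = 125 + 64 + 343 + 216 = 748
748 = (2,14,12)_16 → 2³ + 14³ + 12³ = 8 + 2744 + 1728 = 4480
4480 = (1,1,8,0)_16 → 1³ + 1³ + 8³ + 0³ = 1 + 1 + 512 + 0 = 514
514 = (2,0,2)_16 → 2³ + 0³ + 2³ = 8 + 0 + 8 = 16
16 = (1,0)_16 → 1³ + 0³ = 1 + 0 = 1  — reached 1.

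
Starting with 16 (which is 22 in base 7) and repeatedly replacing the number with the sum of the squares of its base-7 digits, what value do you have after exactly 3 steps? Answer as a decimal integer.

4

16 = (2,2)_7 → 8
8 = (1,1)_7 → 2
2 = (2)_7 → 4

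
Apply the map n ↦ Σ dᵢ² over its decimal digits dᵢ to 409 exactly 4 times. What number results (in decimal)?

1

409 → 4² + 0² + 9² = 16 + 0 + 81 = 97
97 → 9² + 7² = 81 + 49 = 130
130 → 1² + 3² + 0² = 1 + 9 + 0 = 10
10 → 1² + 0² = 1 + 0 = 1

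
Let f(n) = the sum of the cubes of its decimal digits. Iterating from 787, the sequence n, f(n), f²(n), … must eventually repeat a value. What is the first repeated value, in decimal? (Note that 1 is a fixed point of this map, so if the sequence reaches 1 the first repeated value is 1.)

1

787 → 1198
1198 → 1243
1243 → 100
100 → 1  — reached the fixed point 1.
1 → 1, so 1 is the first repeated value.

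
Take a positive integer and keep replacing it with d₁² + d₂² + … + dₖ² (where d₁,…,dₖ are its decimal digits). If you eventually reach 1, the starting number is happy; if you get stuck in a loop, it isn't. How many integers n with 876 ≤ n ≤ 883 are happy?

876: 876 → 149 → 98 → 145 → 42 → 20 → 4 → 16 → 37 → 58 → 89 → 145  (repeats 145)
877: 877 → 162 → 41 → 17 → 50 → 25 → 29 → 85 → 89 → 145 → 42 → 20 → 4 → 16 → 37 → 58 → 89  (repeats 89)
878: 878 → 177 → 99 → 162 → 41 → 17 → 50 → 25 → 29 → 85 → 89 → 145 → 42 → 20 → 4 → 16 → 37 → 58 → 89  (repeats 89)
879: 879 → 194 → 98 → 145 → 42 → 20 → 4 → 16 → 37 → 58 → 89 → 145  (repeats 145)
880: 880 → 128 → 69 → 117 → 51 → 26 → 40 → 16 → 37 → 58 → 89 → 145 → 42 → 20 → 4 → 16  (repeats 16)
881: 881 → 129 → 86 → 100 → 1  (reaches 1)
882: 882 → 132 → 14 → 17 → 50 → 25 → 29 → 85 → 89 → 145 → 42 → 20 → 4 → 16 → 37 → 58 → 89  (repeats 89)
883: 883 → 137 → 59 → 106 → 37 → 58 → 89 → 145 → 42 → 20 → 4 → 16 → 37  (repeats 37)
happy: 881

1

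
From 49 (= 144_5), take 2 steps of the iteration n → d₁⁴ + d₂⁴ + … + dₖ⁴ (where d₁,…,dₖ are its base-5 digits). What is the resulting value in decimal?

49 = (1,4,4)_5 → 513
513 = (4,0,2,3)_5 → 353

353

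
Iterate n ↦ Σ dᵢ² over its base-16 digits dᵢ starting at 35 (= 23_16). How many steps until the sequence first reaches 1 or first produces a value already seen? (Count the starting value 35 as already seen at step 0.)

7

35 = (2,3)_16 → 2² + 3² = 4 + 9 = 13
13 = (13)_16 → 13² = 169
169 = (10,9)_16 → 10² + 9² = 100 + 81 = 181
181 = (11,5)_16 → 11² + 5² = 121 + 25 = 146
146 = (9,2)_16 → 9² + 2² = 81 + 4 = 85
85 = (5,5)_16 → 5² + 5² = 25 + 25 = 50
50 = (3,2)_16 → 3² + 2² = 9 + 4 = 13  — 13 repeats.
That took 7 steps.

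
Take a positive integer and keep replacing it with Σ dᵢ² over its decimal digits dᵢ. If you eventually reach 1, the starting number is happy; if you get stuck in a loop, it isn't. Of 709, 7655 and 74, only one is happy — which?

709

709: 709 → 130 → 10 → 1  — reaches 1 (happy)
7655: 7655 → 135 → 35 → 34 → 25 → 29 → 85 → 89 → 145 → 42 → 20 → 4 → 16 → 37 → 58 → 89  — repeats 89 (not happy)
74: 74 → 65 → 61 → 37 → 58 → 89 → 145 → 42 → 20 → 4 → 16 → 37  — repeats 37 (not happy)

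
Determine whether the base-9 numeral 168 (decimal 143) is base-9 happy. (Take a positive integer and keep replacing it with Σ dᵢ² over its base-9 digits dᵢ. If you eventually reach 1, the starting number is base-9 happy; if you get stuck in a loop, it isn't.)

base-9 happy

143 = (1,6,8)_9 → 1² + 6² + 8² = 1 + 36 + 64 = 101
101 = (1,2,2)_9 → 1² + 2² + 2² = 1 + 4 + 4 = 9
9 = (1,0)_9 → 1² + 0² = 1 + 0 = 1  — reached 1.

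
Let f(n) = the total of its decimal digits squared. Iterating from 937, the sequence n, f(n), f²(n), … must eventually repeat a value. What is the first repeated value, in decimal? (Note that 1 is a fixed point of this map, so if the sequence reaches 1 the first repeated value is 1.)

1

937 → 9² + 3² + 7² = 139
139 → 1² + 3² + 9² = 91
91 → 9² + 1² = 82
82 → 8² + 2² = 68
68 → 6² + 8² = 100
100 → 1² + 0² + 0² = 1  — reached the fixed point 1.
1 → 1, so 1 is the first repeated value.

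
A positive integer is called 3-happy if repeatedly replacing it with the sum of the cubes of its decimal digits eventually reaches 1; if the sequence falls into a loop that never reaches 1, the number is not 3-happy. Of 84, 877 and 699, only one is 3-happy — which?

84: 84 → 576 → 684 → 792 → 1080 → 513 → 153 → 153  — repeats 153 (not 3-happy)
877: 877 → 1198 → 1243 → 100 → 1  — reaches 1 (3-happy)
699: 699 → 1674 → 624 → 288 → 1032 → 36 → 243 → 99 → 1458 → 702 → 351 → 153 → 153  — repeats 153 (not 3-happy)

877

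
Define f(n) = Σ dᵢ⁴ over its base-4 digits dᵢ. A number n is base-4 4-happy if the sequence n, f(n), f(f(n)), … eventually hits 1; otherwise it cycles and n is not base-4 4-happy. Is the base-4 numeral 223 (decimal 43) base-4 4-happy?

not base-4 4-happy

43 = (2,2,3)_4 → 2⁴ + 2⁴ + 3⁴ = 113
113 = (1,3,0,1)_4 → 1⁴ + 3⁴ + 0⁴ + 1⁴ = 83
83 = (1,1,0,3)_4 → 1⁴ + 1⁴ + 0⁴ + 3⁴ = 83  — 83 already seen; the sequence cycles without reaching 1.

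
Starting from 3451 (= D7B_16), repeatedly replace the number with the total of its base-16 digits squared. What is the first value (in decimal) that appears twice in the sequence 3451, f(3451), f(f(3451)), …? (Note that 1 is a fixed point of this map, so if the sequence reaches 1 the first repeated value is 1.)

3451 = (13,7,11)_16 → 13² + 7² + 11² = 339
339 = (1,5,3)_16 → 1² + 5² + 3² = 35
35 = (2,3)_16 → 2² + 3² = 13
13 = (13)_16 → 13² = 169
169 = (10,9)_16 → 10² + 9² = 181
181 = (11,5)_16 → 11² + 5² = 146
146 = (9,2)_16 → 9² + 2² = 85
85 = (5,5)_16 → 5² + 5² = 50
50 = (3,2)_16 → 3² + 2² = 13  — 13 already appeared earlier.

13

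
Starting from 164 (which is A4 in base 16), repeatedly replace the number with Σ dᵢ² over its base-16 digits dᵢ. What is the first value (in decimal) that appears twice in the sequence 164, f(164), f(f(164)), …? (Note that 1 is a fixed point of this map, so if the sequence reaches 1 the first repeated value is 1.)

1

164 = (10,4)_16 → 10² + 4² = 100 + 16 = 116
116 = (7,4)_16 → 7² + 4² = 49 + 16 = 65
65 = (4,1)_16 → 4² + 1² = 16 + 1 = 17
17 = (1,1)_16 → 1² + 1² = 1 + 1 = 2
2 = (2)_16 → 2² = 4
4 = (4)_16 → 4² = 16
16 = (1,0)_16 → 1² + 0² = 1 + 0 = 1  — reached the fixed point 1.
1 → 1, so 1 is the first repeated value.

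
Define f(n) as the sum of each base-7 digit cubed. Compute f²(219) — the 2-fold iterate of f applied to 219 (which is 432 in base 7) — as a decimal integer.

219 = (4,3,2)_7 → 4³ + 3³ + 2³ = 64 + 27 + 8 = 99
99 = (2,0,1)_7 → 2³ + 0³ + 1³ = 8 + 0 + 1 = 9

9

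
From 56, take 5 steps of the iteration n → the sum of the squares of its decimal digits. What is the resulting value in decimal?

56 → 61
61 → 37
37 → 58
58 → 89
89 → 145

145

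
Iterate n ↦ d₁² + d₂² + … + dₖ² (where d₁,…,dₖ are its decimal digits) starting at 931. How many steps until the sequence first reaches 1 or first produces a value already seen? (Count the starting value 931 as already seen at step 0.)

5

931 → 9² + 3² + 1² = 81 + 9 + 1 = 91
91 → 9² + 1² = 81 + 1 = 82
82 → 8² + 2² = 64 + 4 = 68
68 → 6² + 8² = 36 + 64 = 100
100 → 1² + 0² + 0² = 1 + 0 + 0 = 1  — reached 1.
That took 5 steps.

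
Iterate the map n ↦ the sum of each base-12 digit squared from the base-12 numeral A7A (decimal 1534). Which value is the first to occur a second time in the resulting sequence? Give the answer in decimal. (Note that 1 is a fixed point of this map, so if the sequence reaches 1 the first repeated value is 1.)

1534 = (10,7,10)_12 → 10² + 7² + 10² = 249
249 = (1,8,9)_12 → 1² + 8² + 9² = 146
146 = (1,0,2)_12 → 1² + 0² + 2² = 5
5 = (5)_12 → 5² = 25
25 = (2,1)_12 → 2² + 1² = 5  — 5 already appeared earlier.

5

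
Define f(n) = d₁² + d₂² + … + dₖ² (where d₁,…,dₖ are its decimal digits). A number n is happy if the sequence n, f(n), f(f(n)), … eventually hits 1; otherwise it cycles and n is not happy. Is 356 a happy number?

happy

356 → 3² + 5² + 6² = 70
70 → 7² + 0² = 49
49 → 4² + 9² = 97
97 → 9² + 7² = 130
130 → 1² + 3² + 0² = 10
10 → 1² + 0² = 1  — reached 1.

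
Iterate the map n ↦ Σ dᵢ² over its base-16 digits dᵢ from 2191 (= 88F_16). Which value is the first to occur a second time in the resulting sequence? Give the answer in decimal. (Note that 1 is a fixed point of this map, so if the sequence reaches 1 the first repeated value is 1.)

1

2191 = (8,8,15)_16 → 8² + 8² + 15² = 64 + 64 + 225 = 353
353 = (1,6,1)_16 → 1² + 6² + 1² = 1 + 36 + 1 = 38
38 = (2,6)_16 → 2² + 6² = 4 + 36 = 40
40 = (2,8)_16 → 2² + 8² = 4 + 64 = 68
68 = (4,4)_16 → 4² + 4² = 16 + 16 = 32
32 = (2,0)_16 → 2² + 0² = 4 + 0 = 4
4 = (4)_16 → 4² = 16
16 = (1,0)_16 → 1² + 0² = 1 + 0 = 1  — reached the fixed point 1.
1 → 1, so 1 is the first repeated value.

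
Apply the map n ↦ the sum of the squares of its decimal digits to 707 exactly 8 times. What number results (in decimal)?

707 → 7² + 0² + 7² = 49 + 0 + 49 = 98
98 → 9² + 8² = 81 + 64 = 145
145 → 1² + 4² + 5² = 1 + 16 + 25 = 42
42 → 4² + 2² = 16 + 4 = 20
20 → 2² + 0² = 4 + 0 = 4
4 → 4² = 16
16 → 1² + 6² = 1 + 36 = 37
37 → 3² + 7² = 9 + 49 = 58

58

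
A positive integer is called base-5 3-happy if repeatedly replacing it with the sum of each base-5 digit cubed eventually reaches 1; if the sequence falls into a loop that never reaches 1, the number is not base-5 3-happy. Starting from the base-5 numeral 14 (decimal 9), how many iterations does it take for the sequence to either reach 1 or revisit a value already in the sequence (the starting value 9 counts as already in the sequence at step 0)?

9 = (1,4)_5 → 1³ + 4³ = 65
65 = (2,3,0)_5 → 2³ + 3³ + 0³ = 35
35 = (1,2,0)_5 → 1³ + 2³ + 0³ = 9  — 9 repeats.
That took 3 steps.

3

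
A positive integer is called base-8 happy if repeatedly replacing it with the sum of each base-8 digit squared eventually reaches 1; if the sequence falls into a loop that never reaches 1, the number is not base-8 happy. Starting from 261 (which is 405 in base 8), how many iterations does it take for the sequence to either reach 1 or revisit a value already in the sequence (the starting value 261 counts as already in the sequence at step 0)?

4

261 = (4,0,5)_8 → 4² + 0² + 5² = 41
41 = (5,1)_8 → 5² + 1² = 26
26 = (3,2)_8 → 3² + 2² = 13
13 = (1,5)_8 → 1² + 5² = 26  — 26 repeats.
That took 4 steps.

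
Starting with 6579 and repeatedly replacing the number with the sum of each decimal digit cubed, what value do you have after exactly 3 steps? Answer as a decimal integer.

756

6579 → 6³ + 5³ + 7³ + 9³ = 1413
1413 → 1³ + 4³ + 1³ + 3³ = 93
93 → 9³ + 3³ = 756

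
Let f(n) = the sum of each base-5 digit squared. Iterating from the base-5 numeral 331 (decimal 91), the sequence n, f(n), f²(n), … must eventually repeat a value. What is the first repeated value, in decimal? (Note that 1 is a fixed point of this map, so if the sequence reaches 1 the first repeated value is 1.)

1

91 = (3,3,1)_5 → 3² + 3² + 1² = 19
19 = (3,4)_5 → 3² + 4² = 25
25 = (1,0,0)_5 → 1² + 0² + 0² = 1  — reached the fixed point 1.
1 → 1, so 1 is the first repeated value.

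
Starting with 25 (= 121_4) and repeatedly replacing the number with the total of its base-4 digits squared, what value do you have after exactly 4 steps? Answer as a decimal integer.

25 = (1,2,1)_4 → 1² + 2² + 1² = 6
6 = (1,2)_4 → 1² + 2² = 5
5 = (1,1)_4 → 1² + 1² = 2
2 = (2)_4 → 2² = 4

4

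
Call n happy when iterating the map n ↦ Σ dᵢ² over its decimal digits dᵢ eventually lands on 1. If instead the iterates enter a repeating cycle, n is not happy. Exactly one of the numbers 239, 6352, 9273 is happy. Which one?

239

239: 239 → 94 → 97 → 130 → 10 → 1  — reaches 1 (happy)
6352: 6352 → 74 → 65 → 61 → 37 → 58 → 89 → 145 → 42 → 20 → 4 → 16 → 37  — repeats 37 (not happy)
9273: 9273 → 143 → 26 → 40 → 16 → 37 → 58 → 89 → 145 → 42 → 20 → 4 → 16  — repeats 16 (not happy)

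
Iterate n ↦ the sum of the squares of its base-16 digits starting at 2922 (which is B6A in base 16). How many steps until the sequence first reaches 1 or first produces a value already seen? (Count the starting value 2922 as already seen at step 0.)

5

2922 = (11,6,10)_16 → 11² + 6² + 10² = 121 + 36 + 100 = 257
257 = (1,0,1)_16 → 1² + 0² + 1² = 1 + 0 + 1 = 2
2 = (2)_16 → 2² = 4
4 = (4)_16 → 4² = 16
16 = (1,0)_16 → 1² + 0² = 1 + 0 = 1  — reached 1.
That took 5 steps.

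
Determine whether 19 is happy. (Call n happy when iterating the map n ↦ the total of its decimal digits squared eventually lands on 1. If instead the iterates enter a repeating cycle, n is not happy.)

happy

19 → 1² + 9² = 1 + 81 = 82
82 → 8² + 2² = 64 + 4 = 68
68 → 6² + 8² = 36 + 64 = 100
100 → 1² + 0² + 0² = 1 + 0 + 0 = 1  — reached 1.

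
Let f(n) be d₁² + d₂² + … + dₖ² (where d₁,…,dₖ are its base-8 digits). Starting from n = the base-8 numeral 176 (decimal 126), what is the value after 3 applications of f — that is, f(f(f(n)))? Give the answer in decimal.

26

126 = (1,7,6)_8 → 1² + 7² + 6² = 1 + 49 + 36 = 86
86 = (1,2,6)_8 → 1² + 2² + 6² = 1 + 4 + 36 = 41
41 = (5,1)_8 → 5² + 1² = 25 + 1 = 26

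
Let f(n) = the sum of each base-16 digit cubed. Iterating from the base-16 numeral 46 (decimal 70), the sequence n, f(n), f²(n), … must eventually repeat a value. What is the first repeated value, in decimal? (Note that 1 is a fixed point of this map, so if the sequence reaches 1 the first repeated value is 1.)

1

70 = (4,6)_16 → 280
280 = (1,1,8)_16 → 514
514 = (2,0,2)_16 → 16
16 = (1,0)_16 → 1  — reached the fixed point 1.
1 → 1, so 1 is the first repeated value.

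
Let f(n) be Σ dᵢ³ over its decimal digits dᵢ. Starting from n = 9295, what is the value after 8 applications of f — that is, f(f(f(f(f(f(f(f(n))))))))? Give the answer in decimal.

9295 → 9³ + 2³ + 9³ + 5³ = 729 + 8 + 729 + 125 = 1591
1591 → 1³ + 5³ + 9³ + 1³ = 1 + 125 + 729 + 1 = 856
856 → 8³ + 5³ + 6³ = 512 + 125 + 216 = 853
853 → 8³ + 5³ + 3³ = 512 + 125 + 27 = 664
664 → 6³ + 6³ + 4³ = 216 + 216 + 64 = 496
496 → 4³ + 9³ + 6³ = 64 + 729 + 216 = 1009
1009 → 1³ + 0³ + 0³ + 9³ = 1 + 0 + 0 + 729 = 730
730 → 7³ + 3³ + 0³ = 343 + 27 + 0 = 370

370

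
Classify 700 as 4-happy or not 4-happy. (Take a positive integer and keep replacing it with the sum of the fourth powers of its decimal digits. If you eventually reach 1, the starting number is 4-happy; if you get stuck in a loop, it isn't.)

700 → 7⁴ + 0⁴ + 0⁴ = 2401 + 0 + 0 = 2401
2401 → 2⁴ + 4⁴ + 0⁴ + 1⁴ = 16 + 256 + 0 + 1 = 273
273 → 2⁴ + 7⁴ + 3⁴ = 16 + 2401 + 81 = 2498
2498 → 2⁴ + 4⁴ + 9⁴ + 8⁴ = 16 + 256 + 6561 + 4096 = 10929
10929 → 1⁴ + 0⁴ + 9⁴ + 2⁴ + 9⁴ = 1 + 0 + 6561 + 16 + 6561 = 13139
13139 → 1⁴ + 3⁴ + 1⁴ + 3⁴ + 9⁴ = 1 + 81 + 1 + 81 + 6561 = 6725
6725 → 6⁴ + 7⁴ + 2⁴ + 5⁴ = 1296 + 2401 + 16 + 625 = 4338
4338 → 4⁴ + 3⁴ + 3⁴ + 8⁴ = 256 + 81 + 81 + 4096 = 4514
4514 → 4⁴ + 5⁴ + 1⁴ + 4⁴ = 256 + 625 + 1 + 256 = 1138
1138 → 1⁴ + 1⁴ + 3⁴ + 8⁴ = 1 + 1 + 81 + 4096 = 4179
4179 → 4⁴ + 1⁴ + 7⁴ + 9⁴ = 256 + 1 + 2401 + 6561 = 9219
9219 → 9⁴ + 2⁴ + 1⁴ + 9⁴ = 6561 + 16 + 1 + 6561 = 13139  — 13139 already seen; the sequence cycles without reaching 1.

not 4-happy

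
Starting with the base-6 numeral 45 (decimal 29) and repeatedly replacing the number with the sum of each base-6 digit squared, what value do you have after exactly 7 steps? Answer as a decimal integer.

17

29 = (4,5)_6 → 41
41 = (1,0,5)_6 → 26
26 = (4,2)_6 → 20
20 = (3,2)_6 → 13
13 = (2,1)_6 → 5
5 = (5)_6 → 25
25 = (4,1)_6 → 17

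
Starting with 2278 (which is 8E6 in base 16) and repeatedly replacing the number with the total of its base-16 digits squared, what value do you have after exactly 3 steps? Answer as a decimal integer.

41

2278 = (8,14,6)_16 → 296
296 = (1,2,8)_16 → 69
69 = (4,5)_16 → 41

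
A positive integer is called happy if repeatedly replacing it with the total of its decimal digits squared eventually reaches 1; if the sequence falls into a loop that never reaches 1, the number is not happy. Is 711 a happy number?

711 → 7² + 1² + 1² = 49 + 1 + 1 = 51
51 → 5² + 1² = 25 + 1 = 26
26 → 2² + 6² = 4 + 36 = 40
40 → 4² + 0² = 16 + 0 = 16
16 → 1² + 6² = 1 + 36 = 37
37 → 3² + 7² = 9 + 49 = 58
58 → 5² + 8² = 25 + 64 = 89
89 → 8² + 9² = 64 + 81 = 145
145 → 1² + 4² + 5² = 1 + 16 + 25 = 42
42 → 4² + 2² = 16 + 4 = 20
20 → 2² + 0² = 4 + 0 = 4
4 → 4² = 16  — 16 already seen; the sequence cycles without reaching 1.

not happy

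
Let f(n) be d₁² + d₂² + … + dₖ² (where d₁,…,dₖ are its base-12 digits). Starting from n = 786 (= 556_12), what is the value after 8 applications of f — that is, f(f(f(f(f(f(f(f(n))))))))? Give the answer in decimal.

66

786 = (5,5,6)_12 → 86
86 = (7,2)_12 → 53
53 = (4,5)_12 → 41
41 = (3,5)_12 → 34
34 = (2,10)_12 → 104
104 = (8,8)_12 → 128
128 = (10,8)_12 → 164
164 = (1,1,8)_12 → 66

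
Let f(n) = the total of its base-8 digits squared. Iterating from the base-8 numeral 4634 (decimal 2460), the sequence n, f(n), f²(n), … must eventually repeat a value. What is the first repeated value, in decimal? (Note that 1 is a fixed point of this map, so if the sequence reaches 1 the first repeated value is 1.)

2460 = (4,6,3,4)_8 → 4² + 6² + 3² + 4² = 16 + 36 + 9 + 16 = 77
77 = (1,1,5)_8 → 1² + 1² + 5² = 1 + 1 + 25 = 27
27 = (3,3)_8 → 3² + 3² = 9 + 9 = 18
18 = (2,2)_8 → 2² + 2² = 4 + 4 = 8
8 = (1,0)_8 → 1² + 0² = 1 + 0 = 1  — reached the fixed point 1.
1 → 1, so 1 is the first repeated value.

1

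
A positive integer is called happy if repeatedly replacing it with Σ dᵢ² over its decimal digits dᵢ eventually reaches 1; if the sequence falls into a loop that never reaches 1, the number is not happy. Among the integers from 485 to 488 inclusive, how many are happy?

485: 485 → 105 → 26 → 40 → 16 → 37 → 58 → 89 → 145 → 42 → 20 → 4 → 16  (repeats 16)
486: 486 → 116 → 38 → 73 → 58 → 89 → 145 → 42 → 20 → 4 → 16 → 37 → 58  (repeats 58)
487: 487 → 129 → 86 → 100 → 1  (reaches 1)
488: 488 → 144 → 33 → 18 → 65 → 61 → 37 → 58 → 89 → 145 → 42 → 20 → 4 → 16 → 37  (repeats 37)
happy: 487

1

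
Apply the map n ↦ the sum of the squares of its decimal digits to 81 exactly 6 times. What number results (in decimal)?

81 → 8² + 1² = 64 + 1 = 65
65 → 6² + 5² = 36 + 25 = 61
61 → 6² + 1² = 36 + 1 = 37
37 → 3² + 7² = 9 + 49 = 58
58 → 5² + 8² = 25 + 64 = 89
89 → 8² + 9² = 64 + 81 = 145

145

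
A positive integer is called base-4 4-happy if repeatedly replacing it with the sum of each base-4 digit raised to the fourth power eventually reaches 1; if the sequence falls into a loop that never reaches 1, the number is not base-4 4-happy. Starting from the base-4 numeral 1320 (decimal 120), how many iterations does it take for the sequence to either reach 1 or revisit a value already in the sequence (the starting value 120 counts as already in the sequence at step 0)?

6

120 = (1,3,2,0)_4 → 1⁴ + 3⁴ + 2⁴ + 0⁴ = 1 + 81 + 16 + 0 = 98
98 = (1,2,0,2)_4 → 1⁴ + 2⁴ + 0⁴ + 2⁴ = 1 + 16 + 0 + 16 = 33
33 = (2,0,1)_4 → 2⁴ + 0⁴ + 1⁴ = 16 + 0 + 1 = 17
17 = (1,0,1)_4 → 1⁴ + 0⁴ + 1⁴ = 1 + 0 + 1 = 2
2 = (2)_4 → 2⁴ = 16
16 = (1,0,0)_4 → 1⁴ + 0⁴ + 0⁴ = 1 + 0 + 0 = 1  — reached 1.
That took 6 steps.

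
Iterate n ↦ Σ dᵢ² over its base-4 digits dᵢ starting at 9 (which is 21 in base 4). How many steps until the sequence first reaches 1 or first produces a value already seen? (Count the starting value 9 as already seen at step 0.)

9 = (2,1)_4 → 2² + 1² = 5
5 = (1,1)_4 → 1² + 1² = 2
2 = (2)_4 → 2² = 4
4 = (1,0)_4 → 1² + 0² = 1  — reached 1.
That took 4 steps.

4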